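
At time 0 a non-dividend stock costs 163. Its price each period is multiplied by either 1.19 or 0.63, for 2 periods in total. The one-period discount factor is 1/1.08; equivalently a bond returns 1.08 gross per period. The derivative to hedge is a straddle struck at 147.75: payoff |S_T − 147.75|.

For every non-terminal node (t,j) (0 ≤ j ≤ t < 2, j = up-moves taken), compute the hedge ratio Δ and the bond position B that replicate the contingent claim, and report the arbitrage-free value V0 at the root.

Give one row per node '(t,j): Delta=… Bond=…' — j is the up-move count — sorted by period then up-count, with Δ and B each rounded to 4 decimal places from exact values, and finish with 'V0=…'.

(0,0): Delta=0.3543 Bond=-2.1016
(1,0): Delta=-1.0000 Bond=136.8056
(1,1): Delta=0.5296 Bond=-36.2659
V0=55.6528

No-arbitrage ⇒ martingale measure with p* = (R−d)/(u−d) = 0.8036.
Terminal payoffs: V(2,0)=83.0553, V(2,1)=25.5489, V(2,2)=83.0743
(1,0): S=102.6900. Δ = (V_up−V_dn)/(S_up−S_dn) = (25.5489−83.0553)/(122.2011−64.6947) = -1.0000. V = [p*·25.5489 + (1−p*)·83.0553]/1.08 = 34.1156. B = V − Δ·S = 136.8056.
(1,1): S=193.9700. Δ = (V_up−V_dn)/(S_up−S_dn) = (83.0743−25.5489)/(230.8243−122.2011) = 0.5296. V = [p*·83.0743 + (1−p*)·25.5489]/1.08 = 66.4580. B = V − Δ·S = -36.2659.
(0,0): S=163.0000. Δ = (V_up−V_dn)/(S_up−S_dn) = (66.4580−34.1156)/(193.9700−102.6900) = 0.3543. V = [p*·66.4580 + (1−p*)·34.1156]/1.08 = 55.6528. B = V − Δ·S = -2.1016.
The time-0 hedge costs 55.6528, which is the no-arbitrage price.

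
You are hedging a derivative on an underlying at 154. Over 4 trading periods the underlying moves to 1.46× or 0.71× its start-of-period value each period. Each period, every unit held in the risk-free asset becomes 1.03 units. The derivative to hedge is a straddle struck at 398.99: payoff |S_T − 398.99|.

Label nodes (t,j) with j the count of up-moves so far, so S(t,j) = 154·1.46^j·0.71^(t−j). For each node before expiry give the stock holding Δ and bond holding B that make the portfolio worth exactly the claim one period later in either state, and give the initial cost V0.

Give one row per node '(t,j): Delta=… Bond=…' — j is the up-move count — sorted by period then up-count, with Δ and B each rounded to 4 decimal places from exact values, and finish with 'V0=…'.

(0,0): Delta=-0.6298 Bond=315.2023
(1,0): Delta=-1.0000 Bond=365.1324
(1,1): Delta=-0.3879 Bond=270.2713
(2,0): Delta=-1.0000 Bond=376.0863
(2,1): Delta=-1.0000 Bond=376.0863
(2,2): Delta=0.0120 Bond=147.0859
(3,0): Delta=-1.0000 Bond=387.3689
(3,1): Delta=-1.0000 Bond=387.3689
(3,2): Delta=-1.0000 Bond=387.3689
(3,3): Delta=0.6733 Bond=-165.4525
V0=218.2080

Risk-neutral probability p* = (R−d)/(u−d) = (1.03−0.71)/(1.46−0.71) = 0.4267.
Terminal payoffs: V(4,0)=359.8560, V(4,1)=318.5173, V(4,2)=233.5109, V(4,3)=58.7090, V(4,4)=300.7427
Node (3,0) S=55.1183: V=(p*·318.5173+(1−p*)·359.8560)/1.03=332.2506; Δ=(318.5173−359.8560)/(80.4727−39.1340)=-1.0000; B=V−Δ·S=387.3689
Node (3,1) S=113.3418: V=(p*·233.5109+(1−p*)·318.5173)/1.03=274.0271; Δ=(233.5109−318.5173)/(165.4791−80.4727)=-1.0000; B=V−Δ·S=387.3689
Node (3,2) S=233.0691: V=(p*·58.7090+(1−p*)·233.5109)/1.03=154.2998; Δ=(58.7090−233.5109)/(340.2810−165.4791)=-1.0000; B=V−Δ·S=387.3689
Node (3,3) S=479.2689: V=(p*·300.7427+(1−p*)·58.7090)/1.03=157.2590; Δ=(300.7427−58.7090)/(699.7327−340.2810)=0.6733; B=V−Δ·S=-165.4525
Node (2,0) S=77.6314: V=(p*·274.0271+(1−p*)·332.2506)/1.03=298.4549; Δ=(274.0271−332.2506)/(113.3418−55.1183)=-1.0000; B=V−Δ·S=376.0863
Node (2,1) S=159.6364: V=(p*·154.2998+(1−p*)·274.0271)/1.03=216.4499; Δ=(154.2998−274.0271)/(233.0691−113.3418)=-1.0000; B=V−Δ·S=376.0863
Node (2,2) S=328.2664: V=(p*·157.2590+(1−p*)·154.2998)/1.03=151.0314; Δ=(157.2590−154.2998)/(479.2689−233.0691)=0.0120; B=V−Δ·S=147.0859
Node (1,0) S=109.3400: V=(p*·216.4499+(1−p*)·298.4549)/1.03=255.7924; Δ=(216.4499−298.4549)/(159.6364−77.6314)=-1.0000; B=V−Δ·S=365.1324
Node (1,1) S=224.8400: V=(p*·151.0314+(1−p*)·216.4499)/1.03=183.0466; Δ=(151.0314−216.4499)/(328.2664−159.6364)=-0.3879; B=V−Δ·S=270.2713
Node (0,0) S=154.0000: V=(p*·183.0466+(1−p*)·255.7924)/1.03=218.2080; Δ=(183.0466−255.7924)/(224.8400−109.3400)=-0.6298; B=V−Δ·S=315.2023
Each (Δ,B) replicates both successor values, so the strategy is self-financing and V0 is arbitrage-free.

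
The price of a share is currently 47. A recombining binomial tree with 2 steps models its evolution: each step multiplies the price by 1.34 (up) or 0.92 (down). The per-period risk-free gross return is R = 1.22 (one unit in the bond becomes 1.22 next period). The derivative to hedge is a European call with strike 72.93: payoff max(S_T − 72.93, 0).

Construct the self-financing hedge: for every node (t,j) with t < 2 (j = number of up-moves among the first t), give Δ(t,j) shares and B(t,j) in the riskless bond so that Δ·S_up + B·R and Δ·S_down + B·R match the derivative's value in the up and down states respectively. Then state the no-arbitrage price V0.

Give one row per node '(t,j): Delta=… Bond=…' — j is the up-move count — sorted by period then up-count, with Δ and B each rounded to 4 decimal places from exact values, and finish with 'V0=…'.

(0,0): Delta=0.3400 Bond=-12.0503
(1,0): Delta=0.0000 Bond=0.0000
(1,1): Delta=0.4334 Bond=-20.5819
V0=3.9294

The replicating-portfolio and risk-neutral prices coincide; use p* = (1.22−0.92)/(1.34−0.92) = 0.7143 for the latter.
Terminal values V(2,·): V(2,0)=0.0000, V(2,1)=0.0000, V(2,2)=11.4632
  t=1,j=0: stock 43.2400 → up 57.9416 (V=0.0000), down 39.7808 (V=0.0000). Price 0.0000; hedge Δ=0.0000, bond B=0.0000.
  t=1,j=1: stock 62.9800 → up 84.3932 (V=11.4632), down 57.9416 (V=0.0000). Price 6.7115; hedge Δ=0.4334, bond B=-20.5819.
  t=0,j=0: stock 47.0000 → up 62.9800 (V=6.7115), down 43.2400 (V=0.0000). Price 3.9294; hedge Δ=0.3400, bond B=-12.0503.
Self-financing check: at every node Δ·S+B equals the discounted successor values.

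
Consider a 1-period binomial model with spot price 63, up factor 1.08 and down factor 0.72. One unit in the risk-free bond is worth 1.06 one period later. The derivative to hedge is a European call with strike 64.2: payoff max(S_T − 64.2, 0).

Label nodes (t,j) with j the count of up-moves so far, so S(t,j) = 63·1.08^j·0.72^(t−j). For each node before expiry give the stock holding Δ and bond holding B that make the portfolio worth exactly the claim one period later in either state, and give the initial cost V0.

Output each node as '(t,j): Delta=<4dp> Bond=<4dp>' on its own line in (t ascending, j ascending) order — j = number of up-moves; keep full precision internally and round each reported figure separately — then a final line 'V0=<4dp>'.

(0,0): Delta=0.1693 Bond=-7.2453
V0=3.4214

Under the risk-neutral measure, an up-move has probability p* = (R−d)/(u−d) = 0.9444 and values discount at R = 1.06.
Payoff layer (t=1): V(1,0)=0.0000, V(1,1)=3.8400
(0,0): S=63.0000. Δ = (V_up−V_dn)/(S_up−S_dn) = (3.8400−0.0000)/(68.0400−45.3600) = 0.1693. V = [p*·3.8400 + (1−p*)·0.0000]/1.06 = 3.4214. B = V − Δ·S = -7.2453.
Self-financing check: at every node Δ·S+B equals the discounted successor values.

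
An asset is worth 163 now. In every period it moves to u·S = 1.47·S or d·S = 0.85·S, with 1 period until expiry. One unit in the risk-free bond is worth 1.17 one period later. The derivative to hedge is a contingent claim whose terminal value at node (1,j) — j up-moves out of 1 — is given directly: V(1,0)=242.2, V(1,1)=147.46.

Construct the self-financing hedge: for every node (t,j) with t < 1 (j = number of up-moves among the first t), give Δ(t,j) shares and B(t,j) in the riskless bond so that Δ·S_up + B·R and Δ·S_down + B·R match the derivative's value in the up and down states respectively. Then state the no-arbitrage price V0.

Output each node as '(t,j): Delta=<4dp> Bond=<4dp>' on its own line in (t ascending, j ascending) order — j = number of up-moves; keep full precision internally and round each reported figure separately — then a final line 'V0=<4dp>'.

Under the risk-neutral measure, an up-move has probability p* = (R−d)/(u−d) = 0.5161 and values discount at R = 1.17.
At expiry t=1: V(1,0)=242.2000, V(1,1)=147.4600
Node (0,0) S=163.0000: V=(p*·147.4600+(1−p*)·242.2000)/1.17=165.2153; Δ=(147.4600−242.2000)/(239.6100−138.5500)=-0.9375; B=V−Δ·S=318.0218
The time-0 hedge costs 165.2153, which is the no-arbitrage price.

(0,0): Delta=-0.9375 Bond=318.0218
V0=165.2153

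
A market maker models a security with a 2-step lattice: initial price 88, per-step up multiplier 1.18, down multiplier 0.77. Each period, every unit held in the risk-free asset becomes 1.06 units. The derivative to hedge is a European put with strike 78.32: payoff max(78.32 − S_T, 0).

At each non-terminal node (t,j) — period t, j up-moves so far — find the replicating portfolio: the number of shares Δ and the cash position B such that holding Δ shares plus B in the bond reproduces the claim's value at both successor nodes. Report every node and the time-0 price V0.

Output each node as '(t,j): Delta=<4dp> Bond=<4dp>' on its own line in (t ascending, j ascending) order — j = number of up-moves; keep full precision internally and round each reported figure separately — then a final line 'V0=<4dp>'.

Risk-neutral probability p* = (R−d)/(u−d) = (1.06−0.77)/(1.18−0.77) = 0.7073.
At expiry t=2: V(2,0)=26.1448, V(2,1)=0.0000, V(2,2)=0.0000
Node (1,0) S=67.7600: V=(p*·0.0000+(1−p*)·26.1448)/1.06=7.2190; Δ=(0.0000−26.1448)/(79.9568−52.1752)=-0.9411; B=V−Δ·S=70.9868
Node (1,1) S=103.8400: V=(p*·0.0000+(1−p*)·0.0000)/1.06=0.0000; Δ=(0.0000−0.0000)/(122.5312−79.9568)=0.0000; B=V−Δ·S=0.0000
Node (0,0) S=88.0000: V=(p*·0.0000+(1−p*)·7.2190)/1.06=1.9933; Δ=(0.0000−7.2190)/(103.8400−67.7600)=-0.2001; B=V−Δ·S=19.6006
The time-0 hedge costs 1.9933, which is the no-arbitrage price.

(0,0): Delta=-0.2001 Bond=19.6006
(1,0): Delta=-0.9411 Bond=70.9868
(1,1): Delta=0.0000 Bond=0.0000
V0=1.9933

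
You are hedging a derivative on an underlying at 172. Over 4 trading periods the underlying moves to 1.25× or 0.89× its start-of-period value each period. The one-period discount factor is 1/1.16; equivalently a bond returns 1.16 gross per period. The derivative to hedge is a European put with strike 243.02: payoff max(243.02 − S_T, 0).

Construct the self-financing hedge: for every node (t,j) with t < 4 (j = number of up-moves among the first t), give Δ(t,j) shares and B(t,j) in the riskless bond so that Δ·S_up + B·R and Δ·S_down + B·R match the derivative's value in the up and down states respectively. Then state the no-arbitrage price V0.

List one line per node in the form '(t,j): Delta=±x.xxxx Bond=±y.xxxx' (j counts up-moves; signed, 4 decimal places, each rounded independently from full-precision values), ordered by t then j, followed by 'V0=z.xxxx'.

Since d<R<u, set p* = (R−d)/(u−d) = 0.7500; price each node as the discounted p*-expectation of its children.
Terminal values V(4,·): V(4,0)=135.1033, V(4,1)=91.4517, V(4,2)=30.1431, V(4,3)=0.0000, V(4,4)=0.0000
(3,0): S=121.2547. Δ = (V_up−V_dn)/(S_up−S_dn) = (91.4517−135.1033)/(151.5683−107.9167) = -1.0000. V = [p*·91.4517 + (1−p*)·135.1033]/1.16 = 88.2453. B = V − Δ·S = 209.5000.
(3,1): S=170.3015. Δ = (V_up−V_dn)/(S_up−S_dn) = (30.1431−91.4517)/(212.8769−151.5683) = -1.0000. V = [p*·30.1431 + (1−p*)·91.4517]/1.16 = 39.1985. B = V − Δ·S = 209.5000.
(3,2): S=239.1875. Δ = (V_up−V_dn)/(S_up−S_dn) = (0.0000−30.1431)/(298.9844−212.8769) = -0.3501. V = [p*·0.0000 + (1−p*)·30.1431]/1.16 = 6.4964. B = V − Δ·S = 90.2273.
(3,3): S=335.9375. Δ = (V_up−V_dn)/(S_up−S_dn) = (0.0000−0.0000)/(419.9219−298.9844) = 0.0000. V = [p*·0.0000 + (1−p*)·0.0000]/1.16 = 0.0000. B = V − Δ·S = 0.0000.
(2,0): S=136.2412. Δ = (V_up−V_dn)/(S_up−S_dn) = (39.1985−88.2453)/(170.3015−121.2547) = -1.0000. V = [p*·39.1985 + (1−p*)·88.2453]/1.16 = 44.3622. B = V − Δ·S = 180.6034.
(2,1): S=191.3500. Δ = (V_up−V_dn)/(S_up−S_dn) = (6.4964−39.1985)/(239.1875−170.3015) = -0.4747. V = [p*·6.4964 + (1−p*)·39.1985]/1.16 = 12.6482. B = V − Δ·S = 103.4875.
(2,2): S=268.7500. Δ = (V_up−V_dn)/(S_up−S_dn) = (0.0000−6.4964)/(335.9375−239.1875) = -0.0671. V = [p*·0.0000 + (1−p*)·6.4964]/1.16 = 1.4001. B = V − Δ·S = 19.4455.
(1,0): S=153.0800. Δ = (V_up−V_dn)/(S_up−S_dn) = (12.6482−44.3622)/(191.3500−136.2412) = -0.5755. V = [p*·12.6482 + (1−p*)·44.3622]/1.16 = 17.7385. B = V − Δ·S = 105.8332.
(1,1): S=215.0000. Δ = (V_up−V_dn)/(S_up−S_dn) = (1.4001−12.6482)/(268.7500−191.3500) = -0.1453. V = [p*·1.4001 + (1−p*)·12.6482]/1.16 = 3.6311. B = V − Δ·S = 34.8759.
(0,0): S=172.0000. Δ = (V_up−V_dn)/(S_up−S_dn) = (3.6311−17.7385)/(215.0000−153.0800) = -0.2278. V = [p*·3.6311 + (1−p*)·17.7385]/1.16 = 6.1707. B = V − Δ·S = 45.3579.
Check: Δ(0,0)·S0 + B(0,0) = 6.1707 = V0.

(0,0): Delta=-0.2278 Bond=45.3579
(1,0): Delta=-0.5755 Bond=105.8332
(1,1): Delta=-0.1453 Bond=34.8759
(2,0): Delta=-1.0000 Bond=180.6034
(2,1): Delta=-0.4747 Bond=103.4875
(2,2): Delta=-0.0671 Bond=19.4455
(3,0): Delta=-1.0000 Bond=209.5000
(3,1): Delta=-1.0000 Bond=209.5000
(3,2): Delta=-0.3501 Bond=90.2273
(3,3): Delta=0.0000 Bond=0.0000
V0=6.1707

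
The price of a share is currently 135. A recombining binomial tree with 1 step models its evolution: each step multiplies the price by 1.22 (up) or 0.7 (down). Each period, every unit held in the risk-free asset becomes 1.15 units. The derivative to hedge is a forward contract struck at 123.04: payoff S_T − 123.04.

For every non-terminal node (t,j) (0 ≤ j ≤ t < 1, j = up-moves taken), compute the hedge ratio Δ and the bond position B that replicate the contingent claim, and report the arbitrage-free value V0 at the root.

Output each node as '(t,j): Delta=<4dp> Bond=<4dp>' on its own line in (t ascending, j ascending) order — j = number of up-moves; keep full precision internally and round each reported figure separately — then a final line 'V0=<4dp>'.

Since d<R<u, set p* = (R−d)/(u−d) = 0.8654; price each node as the discounted p*-expectation of its children.
Payoff layer (t=1): V(1,0)=-28.5400, V(1,1)=41.6600
(0,0): S=135.0000. Δ = (V_up−V_dn)/(S_up−S_dn) = (41.6600−-28.5400)/(164.7000−94.5000) = 1.0000. V = [p*·41.6600 + (1−p*)·-28.5400]/1.15 = 28.0087. B = V − Δ·S = -106.9913.
Self-financing check: at every node Δ·S+B equals the discounted successor values.

(0,0): Delta=1.0000 Bond=-106.9913
V0=28.0087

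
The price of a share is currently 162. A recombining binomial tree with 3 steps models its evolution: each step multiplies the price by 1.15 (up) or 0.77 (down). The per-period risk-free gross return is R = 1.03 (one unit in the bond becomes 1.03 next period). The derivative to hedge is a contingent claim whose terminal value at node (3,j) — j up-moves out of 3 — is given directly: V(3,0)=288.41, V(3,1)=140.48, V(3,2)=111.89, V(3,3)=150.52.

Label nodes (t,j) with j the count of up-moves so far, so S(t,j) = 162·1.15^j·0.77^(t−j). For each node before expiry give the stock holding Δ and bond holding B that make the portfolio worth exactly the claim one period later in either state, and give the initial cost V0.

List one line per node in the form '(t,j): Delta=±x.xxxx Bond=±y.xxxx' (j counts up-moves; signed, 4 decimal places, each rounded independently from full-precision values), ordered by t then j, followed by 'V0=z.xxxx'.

No-arbitrage ⇒ martingale measure with p* = (R−d)/(u−d) = 0.6842.
Terminal payoffs: V(3,0)=288.4100, V(3,1)=140.4800, V(3,2)=111.8900, V(3,3)=150.5200
Node (2,0) S=96.0498: V=(p*·140.4800+(1−p*)·288.4100)/1.03=181.7425; Δ=(140.4800−288.4100)/(110.4573−73.9583)=-4.0530; B=V−Δ·S=571.0319
Node (2,1) S=143.4510: V=(p*·111.8900+(1−p*)·140.4800)/1.03=117.3965; Δ=(111.8900−140.4800)/(164.9686−110.4573)=-0.5245; B=V−Δ·S=192.6334
Node (2,2) S=214.2450: V=(p*·150.5200+(1−p*)·111.8900)/1.03=134.2923; Δ=(150.5200−111.8900)/(246.3817−164.9686)=0.4745; B=V−Δ·S=32.6344
Node (1,0) S=124.7400: V=(p*·117.3965+(1−p*)·181.7425)/1.03=133.7051; Δ=(117.3965−181.7425)/(143.4510−96.0498)=-1.3575; B=V−Δ·S=303.0366
Node (1,1) S=186.3000: V=(p*·134.2923+(1−p*)·117.3965)/1.03=125.2008; Δ=(134.2923−117.3965)/(214.2450−143.4510)=0.2387; B=V−Δ·S=80.7382
Node (0,0) S=162.0000: V=(p*·125.2008+(1−p*)·133.7051)/1.03=124.1615; Δ=(125.2008−133.7051)/(186.3000−124.7400)=-0.1381; B=V−Δ·S=146.5415
The time-0 hedge costs 124.1615, which is the no-arbitrage price.

(0,0): Delta=-0.1381 Bond=146.5415
(1,0): Delta=-1.3575 Bond=303.0366
(1,1): Delta=0.2387 Bond=80.7382
(2,0): Delta=-4.0530 Bond=571.0319
(2,1): Delta=-0.5245 Bond=192.6334
(2,2): Delta=0.4745 Bond=32.6344
V0=124.1615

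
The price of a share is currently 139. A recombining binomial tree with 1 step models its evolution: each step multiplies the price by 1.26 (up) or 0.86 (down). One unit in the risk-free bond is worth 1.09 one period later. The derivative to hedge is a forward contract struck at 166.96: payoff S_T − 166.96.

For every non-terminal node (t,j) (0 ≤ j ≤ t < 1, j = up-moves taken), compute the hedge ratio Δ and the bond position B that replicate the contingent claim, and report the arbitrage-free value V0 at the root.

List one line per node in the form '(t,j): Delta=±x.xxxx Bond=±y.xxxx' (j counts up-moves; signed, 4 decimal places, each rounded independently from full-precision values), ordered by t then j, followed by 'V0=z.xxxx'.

No-arbitrage ⇒ martingale measure with p* = (R−d)/(u−d) = 0.5750.
Payoff layer (t=1): V(1,0)=-47.4200, V(1,1)=8.1800
Node (0,0) S=139.0000: V=(p*·8.1800+(1−p*)·-47.4200)/1.09=-14.1743; Δ=(8.1800−-47.4200)/(175.1400−119.5400)=1.0000; B=V−Δ·S=-153.1743
Root portfolio cost Δ·139+B reproduces V0=-14.1743.

(0,0): Delta=1.0000 Bond=-153.1743
V0=-14.1743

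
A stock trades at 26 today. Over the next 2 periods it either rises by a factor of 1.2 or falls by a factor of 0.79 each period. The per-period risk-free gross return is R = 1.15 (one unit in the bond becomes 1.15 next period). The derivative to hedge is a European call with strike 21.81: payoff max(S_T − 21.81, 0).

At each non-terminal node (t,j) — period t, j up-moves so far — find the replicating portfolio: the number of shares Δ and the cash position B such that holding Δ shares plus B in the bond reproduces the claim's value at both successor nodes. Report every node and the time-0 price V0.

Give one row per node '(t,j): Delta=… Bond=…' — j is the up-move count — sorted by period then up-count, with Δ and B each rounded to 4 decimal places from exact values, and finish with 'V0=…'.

Risk-neutral probability p* = (R−d)/(u−d) = (1.15−0.79)/(1.2−0.79) = 0.8780.
Payoff layer (t=2): V(2,0)=0.0000, V(2,1)=2.8380, V(2,2)=15.6300
(1,0): S=20.5400. Δ = (V_up−V_dn)/(S_up−S_dn) = (2.8380−0.0000)/(24.6480−16.2266) = 0.3370. V = [p*·2.8380 + (1−p*)·0.0000]/1.15 = 2.1669. B = V − Δ·S = -4.7551.
(1,1): S=31.2000. Δ = (V_up−V_dn)/(S_up−S_dn) = (15.6300−2.8380)/(37.4400−24.6480) = 1.0000. V = [p*·15.6300 + (1−p*)·2.8380]/1.15 = 12.2348. B = V − Δ·S = -18.9652.
(0,0): S=26.0000. Δ = (V_up−V_dn)/(S_up−S_dn) = (12.2348−2.1669)/(31.2000−20.5400) = 0.9445. V = [p*·12.2348 + (1−p*)·2.1669]/1.15 = 9.5713. B = V − Δ·S = -14.9846.
Root portfolio cost Δ·26+B reproduces V0=9.5713.

(0,0): Delta=0.9445 Bond=-14.9846
(1,0): Delta=0.3370 Bond=-4.7551
(1,1): Delta=1.0000 Bond=-18.9652
V0=9.5713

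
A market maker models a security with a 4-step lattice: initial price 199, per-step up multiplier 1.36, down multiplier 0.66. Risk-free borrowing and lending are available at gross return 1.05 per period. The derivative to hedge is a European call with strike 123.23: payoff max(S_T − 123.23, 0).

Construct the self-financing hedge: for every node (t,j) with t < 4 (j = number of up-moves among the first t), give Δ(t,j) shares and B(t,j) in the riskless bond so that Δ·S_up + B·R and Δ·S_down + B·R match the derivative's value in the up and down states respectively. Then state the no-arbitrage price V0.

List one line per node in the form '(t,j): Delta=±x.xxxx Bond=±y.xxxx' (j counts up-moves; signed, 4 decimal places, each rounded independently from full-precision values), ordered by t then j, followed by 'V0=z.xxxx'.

The replicating-portfolio and risk-neutral prices coincide; use p* = (1.05−0.66)/(1.36−0.66) = 0.5571 for the latter.
Terminal payoffs: V(4,0)=0.0000, V(4,1)=0.0000, V(4,2)=37.1015, V(4,3)=207.1500, V(4,4)=557.5530
(3,0): S=57.2117. Δ = (V_up−V_dn)/(S_up−S_dn) = (0.0000−0.0000)/(77.8079−37.7597) = 0.0000. V = [p*·0.0000 + (1−p*)·0.0000]/1.05 = 0.0000. B = V − Δ·S = 0.0000.
(3,1): S=117.8908. Δ = (V_up−V_dn)/(S_up−S_dn) = (37.1015−0.0000)/(160.3315−77.8079) = 0.4496. V = [p*·37.1015 + (1−p*)·0.0000]/1.05 = 19.6865. B = V − Δ·S = -33.3156.
(3,2): S=242.9265. Δ = (V_up−V_dn)/(S_up−S_dn) = (207.1500−37.1015)/(330.3800−160.3315) = 1.0000. V = [p*·207.1500 + (1−p*)·37.1015]/1.05 = 125.5646. B = V − Δ·S = -117.3619.
(3,3): S=500.5757. Δ = (V_up−V_dn)/(S_up−S_dn) = (557.5530−207.1500)/(680.7830−330.3800) = 1.0000. V = [p*·557.5530 + (1−p*)·207.1500]/1.05 = 383.2138. B = V − Δ·S = -117.3619.
(2,0): S=86.6844. Δ = (V_up−V_dn)/(S_up−S_dn) = (19.6865−0.0000)/(117.8908−57.2117) = 0.3244. V = [p*·19.6865 + (1−p*)·0.0000]/1.05 = 10.4459. B = V − Δ·S = -17.6777.
(2,1): S=178.6224. Δ = (V_up−V_dn)/(S_up−S_dn) = (125.5646−19.6865)/(242.9265−117.8908) = 0.8468. V = [p*·125.5646 + (1−p*)·19.6865]/1.05 = 74.9292. B = V − Δ·S = -76.3251.
(2,2): S=368.0704. Δ = (V_up−V_dn)/(S_up−S_dn) = (383.2138−125.5646)/(500.5757−242.9265) = 1.0000. V = [p*·383.2138 + (1−p*)·125.5646]/1.05 = 256.2972. B = V − Δ·S = -111.7732.
(1,0): S=131.3400. Δ = (V_up−V_dn)/(S_up−S_dn) = (74.9292−10.4459)/(178.6224−86.6844) = 0.7014. V = [p*·74.9292 + (1−p*)·10.4459]/1.05 = 44.1641. B = V − Δ·S = -47.9549.
(1,1): S=270.6400. Δ = (V_up−V_dn)/(S_up−S_dn) = (256.2972−74.9292)/(368.0704−178.6224) = 0.9573. V = [p*·256.2972 + (1−p*)·74.9292]/1.05 = 167.5972. B = V − Δ·S = -91.4998.
(0,0): S=199.0000. Δ = (V_up−V_dn)/(S_up−S_dn) = (167.5972−44.1641)/(270.6400−131.3400) = 0.8861. V = [p*·167.5972 + (1−p*)·44.1641]/1.05 = 107.5562. B = V − Δ·S = -68.7768.
Self-financing check: at every node Δ·S+B equals the discounted successor values.

(0,0): Delta=0.8861 Bond=-68.7768
(1,0): Delta=0.7014 Bond=-47.9549
(1,1): Delta=0.9573 Bond=-91.4998
(2,0): Delta=0.3244 Bond=-17.6777
(2,1): Delta=0.8468 Bond=-76.3251
(2,2): Delta=1.0000 Bond=-111.7732
(3,0): Delta=0.0000 Bond=0.0000
(3,1): Delta=0.4496 Bond=-33.3156
(3,2): Delta=1.0000 Bond=-117.3619
(3,3): Delta=1.0000 Bond=-117.3619
V0=107.5562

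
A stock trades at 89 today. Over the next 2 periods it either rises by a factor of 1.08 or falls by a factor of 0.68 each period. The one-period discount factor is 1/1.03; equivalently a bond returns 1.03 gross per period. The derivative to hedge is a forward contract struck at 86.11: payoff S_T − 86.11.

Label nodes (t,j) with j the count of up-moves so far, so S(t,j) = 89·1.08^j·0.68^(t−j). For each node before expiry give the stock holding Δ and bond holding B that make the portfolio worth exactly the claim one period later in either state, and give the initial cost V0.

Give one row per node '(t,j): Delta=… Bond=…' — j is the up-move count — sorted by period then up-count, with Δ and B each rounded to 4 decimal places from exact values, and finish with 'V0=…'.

The replicating-portfolio and risk-neutral prices coincide; use p* = (1.03−0.68)/(1.08−0.68) = 0.8750 for the latter.
Terminal values V(2,·): V(2,0)=-44.9564, V(2,1)=-20.7484, V(2,2)=17.6996
(1,0): S=60.5200. Δ = (V_up−V_dn)/(S_up−S_dn) = (-20.7484−-44.9564)/(65.3616−41.1536) = 1.0000. V = [p*·-20.7484 + (1−p*)·-44.9564]/1.03 = -23.0819. B = V − Δ·S = -83.6019.
(1,1): S=96.1200. Δ = (V_up−V_dn)/(S_up−S_dn) = (17.6996−-20.7484)/(103.8096−65.3616) = 1.0000. V = [p*·17.6996 + (1−p*)·-20.7484]/1.03 = 12.5181. B = V − Δ·S = -83.6019.
(0,0): S=89.0000. Δ = (V_up−V_dn)/(S_up−S_dn) = (12.5181−-23.0819)/(96.1200−60.5200) = 1.0000. V = [p*·12.5181 + (1−p*)·-23.0819]/1.03 = 7.8331. B = V − Δ·S = -81.1669.
Root portfolio cost Δ·89+B reproduces V0=7.8331.

(0,0): Delta=1.0000 Bond=-81.1669
(1,0): Delta=1.0000 Bond=-83.6019
(1,1): Delta=1.0000 Bond=-83.6019
V0=7.8331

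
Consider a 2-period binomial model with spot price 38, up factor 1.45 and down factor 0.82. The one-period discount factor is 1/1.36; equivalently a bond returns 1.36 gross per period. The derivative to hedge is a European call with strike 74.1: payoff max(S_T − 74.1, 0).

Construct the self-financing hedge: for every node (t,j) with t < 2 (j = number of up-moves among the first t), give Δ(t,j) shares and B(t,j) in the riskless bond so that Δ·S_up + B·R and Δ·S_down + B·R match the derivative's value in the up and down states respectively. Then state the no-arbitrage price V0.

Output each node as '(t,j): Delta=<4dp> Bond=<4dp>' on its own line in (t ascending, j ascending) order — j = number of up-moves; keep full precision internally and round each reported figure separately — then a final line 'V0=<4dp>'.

(0,0): Delta=0.1526 Bond=-3.4954
(1,0): Delta=0.0000 Bond=0.0000
(1,1): Delta=0.1669 Bond=-5.5461
V0=2.3019

The replicating-portfolio and risk-neutral prices coincide; use p* = (1.36−0.82)/(1.45−0.82) = 0.8571 for the latter.
Terminal payoffs: V(2,0)=0.0000, V(2,1)=0.0000, V(2,2)=5.7950
  t=1,j=0: stock 31.1600 → up 45.1820 (V=0.0000), down 25.5512 (V=0.0000). Price 0.0000; hedge Δ=0.0000, bond B=0.0000.
  t=1,j=1: stock 55.1000 → up 79.8950 (V=5.7950), down 45.1820 (V=0.0000). Price 3.6523; hedge Δ=0.1669, bond B=-5.5461.
  t=0,j=0: stock 38.0000 → up 55.1000 (V=3.6523), down 31.1600 (V=0.0000). Price 2.3019; hedge Δ=0.1526, bond B=-3.4954.
The time-0 hedge costs 2.3019, which is the no-arbitrage price.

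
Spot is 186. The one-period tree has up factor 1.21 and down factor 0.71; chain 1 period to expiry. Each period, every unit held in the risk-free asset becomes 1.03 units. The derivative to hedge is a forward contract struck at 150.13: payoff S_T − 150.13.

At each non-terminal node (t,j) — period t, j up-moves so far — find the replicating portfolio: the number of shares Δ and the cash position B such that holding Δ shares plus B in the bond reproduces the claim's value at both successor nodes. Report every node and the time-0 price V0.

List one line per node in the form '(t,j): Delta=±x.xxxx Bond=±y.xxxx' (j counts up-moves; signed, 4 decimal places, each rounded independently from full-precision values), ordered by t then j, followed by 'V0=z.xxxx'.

(0,0): Delta=1.0000 Bond=-145.7573
V0=40.2427

Under the risk-neutral measure, an up-move has probability p* = (R−d)/(u−d) = 0.6400 and values discount at R = 1.03.
Terminal payoffs: V(1,0)=-18.0700, V(1,1)=74.9300
(0,0): S=186.0000. Δ = (V_up−V_dn)/(S_up−S_dn) = (74.9300−-18.0700)/(225.0600−132.0600) = 1.0000. V = [p*·74.9300 + (1−p*)·-18.0700]/1.03 = 40.2427. B = V − Δ·S = -145.7573.
The time-0 hedge costs 40.2427, which is the no-arbitrage price.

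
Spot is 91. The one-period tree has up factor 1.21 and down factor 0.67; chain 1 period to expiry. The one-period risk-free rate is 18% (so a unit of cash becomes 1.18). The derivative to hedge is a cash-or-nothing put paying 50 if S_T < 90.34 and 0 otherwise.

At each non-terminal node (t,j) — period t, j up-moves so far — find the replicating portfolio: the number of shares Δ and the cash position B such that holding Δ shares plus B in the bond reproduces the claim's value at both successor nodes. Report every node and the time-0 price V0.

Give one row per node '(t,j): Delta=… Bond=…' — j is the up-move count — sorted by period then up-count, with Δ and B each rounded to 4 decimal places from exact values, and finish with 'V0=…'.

Under the risk-neutral measure, an up-move has probability p* = (R−d)/(u−d) = 0.9444 and values discount at R = 1.18.
Terminal values V(1,·): V(1,0)=50.0000, V(1,1)=0.0000
  t=0,j=0: stock 91.0000 → up 110.1100 (V=0.0000), down 60.9700 (V=50.0000). Price 2.3540; hedge Δ=-1.0175, bond B=94.9466.
Self-financing check: at every node Δ·S+B equals the discounted successor values.

(0,0): Delta=-1.0175 Bond=94.9466
V0=2.3540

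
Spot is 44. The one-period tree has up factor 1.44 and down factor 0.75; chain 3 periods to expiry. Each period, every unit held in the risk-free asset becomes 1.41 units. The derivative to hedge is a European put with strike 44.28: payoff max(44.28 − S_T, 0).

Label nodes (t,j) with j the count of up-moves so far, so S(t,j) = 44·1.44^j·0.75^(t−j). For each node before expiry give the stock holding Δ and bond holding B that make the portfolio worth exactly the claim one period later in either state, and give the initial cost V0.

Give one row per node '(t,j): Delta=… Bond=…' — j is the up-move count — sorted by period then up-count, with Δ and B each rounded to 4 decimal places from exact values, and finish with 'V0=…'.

(0,0): Delta=-0.0124 Bond=0.5649
(1,0): Delta=-0.2805 Bond=9.6437
(1,1): Delta=-0.0061 Bond=0.3943
(2,0): Delta=-1.0000 Bond=31.4043
(2,1): Delta=-0.2635 Bond=12.7882
(2,2): Delta=0.0000 Bond=0.0000
V0=0.0175

No-arbitrage ⇒ martingale measure with p* = (R−d)/(u−d) = 0.9565.
Terminal payoffs: V(3,0)=25.7175, V(3,1)=8.6400, V(3,2)=0.0000, V(3,3)=0.0000
Node (2,0) S=24.7500: V=(p*·8.6400+(1−p*)·25.7175)/1.41=6.6543; Δ=(8.6400−25.7175)/(35.6400−18.5625)=-1.0000; B=V−Δ·S=31.4043
Node (2,1) S=47.5200: V=(p*·0.0000+(1−p*)·8.6400)/1.41=0.2664; Δ=(0.0000−8.6400)/(68.4288−35.6400)=-0.2635; B=V−Δ·S=12.7882
Node (2,2) S=91.2384: V=(p*·0.0000+(1−p*)·0.0000)/1.41=0.0000; Δ=(0.0000−0.0000)/(131.3833−68.4288)=0.0000; B=V−Δ·S=0.0000
Node (1,0) S=33.0000: V=(p*·0.2664+(1−p*)·6.6543)/1.41=0.3859; Δ=(0.2664−6.6543)/(47.5200−24.7500)=-0.2805; B=V−Δ·S=9.6437
Node (1,1) S=63.3600: V=(p*·0.0000+(1−p*)·0.2664)/1.41=0.0082; Δ=(0.0000−0.2664)/(91.2384−47.5200)=-0.0061; B=V−Δ·S=0.3943
Node (0,0) S=44.0000: V=(p*·0.0082+(1−p*)·0.3859)/1.41=0.0175; Δ=(0.0082−0.3859)/(63.3600−33.0000)=-0.0124; B=V−Δ·S=0.5649
The time-0 hedge costs 0.0175, which is the no-arbitrage price.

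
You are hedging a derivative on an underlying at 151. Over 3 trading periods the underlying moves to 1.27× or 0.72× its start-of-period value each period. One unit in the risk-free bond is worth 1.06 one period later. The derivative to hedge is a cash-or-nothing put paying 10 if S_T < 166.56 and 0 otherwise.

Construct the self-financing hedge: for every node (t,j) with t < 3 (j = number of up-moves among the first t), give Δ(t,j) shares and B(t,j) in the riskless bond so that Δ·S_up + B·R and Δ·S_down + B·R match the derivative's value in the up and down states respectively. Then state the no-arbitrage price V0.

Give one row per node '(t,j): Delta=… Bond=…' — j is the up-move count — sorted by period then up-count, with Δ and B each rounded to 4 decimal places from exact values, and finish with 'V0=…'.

(0,0): Delta=-0.0506 Bond=10.3763
(1,0): Delta=-0.0975 Bond=16.1023
(1,1): Delta=-0.0342 Bond=7.8467
(2,0): Delta=0.0000 Bond=9.4340
(2,1): Delta=-0.1317 Bond=21.7839
(2,2): Delta=0.0000 Bond=0.0000
V0=2.7374

Risk-neutral probability p* = (R−d)/(u−d) = (1.06−0.72)/(1.27−0.72) = 0.6182.
Terminal values V(3,·): V(3,0)=10.0000, V(3,1)=10.0000, V(3,2)=0.0000, V(3,3)=0.0000
(2,0): S=78.2784. Δ = (V_up−V_dn)/(S_up−S_dn) = (10.0000−10.0000)/(99.4136−56.3604) = 0.0000. V = [p*·10.0000 + (1−p*)·10.0000]/1.06 = 9.4340. B = V − Δ·S = 9.4340.
(2,1): S=138.0744. Δ = (V_up−V_dn)/(S_up−S_dn) = (0.0000−10.0000)/(175.3545−99.4136) = -0.1317. V = [p*·0.0000 + (1−p*)·10.0000]/1.06 = 3.6021. B = V − Δ·S = 21.7839.
(2,2): S=243.5479. Δ = (V_up−V_dn)/(S_up−S_dn) = (0.0000−0.0000)/(309.3058−175.3545) = 0.0000. V = [p*·0.0000 + (1−p*)·0.0000]/1.06 = 0.0000. B = V − Δ·S = 0.0000.
(1,0): S=108.7200. Δ = (V_up−V_dn)/(S_up−S_dn) = (3.6021−9.4340)/(138.0744−78.2784) = -0.0975. V = [p*·3.6021 + (1−p*)·9.4340]/1.06 = 5.4989. B = V − Δ·S = 16.1023.
(1,1): S=191.7700. Δ = (V_up−V_dn)/(S_up−S_dn) = (0.0000−3.6021)/(243.5479−138.0744) = -0.0342. V = [p*·0.0000 + (1−p*)·3.6021]/1.06 = 1.2975. B = V − Δ·S = 7.8467.
(0,0): S=151.0000. Δ = (V_up−V_dn)/(S_up−S_dn) = (1.2975−5.4989)/(191.7700−108.7200) = -0.0506. V = [p*·1.2975 + (1−p*)·5.4989]/1.06 = 2.7374. B = V − Δ·S = 10.3763.
Check: Δ(0,0)·S0 + B(0,0) = 2.7374 = V0.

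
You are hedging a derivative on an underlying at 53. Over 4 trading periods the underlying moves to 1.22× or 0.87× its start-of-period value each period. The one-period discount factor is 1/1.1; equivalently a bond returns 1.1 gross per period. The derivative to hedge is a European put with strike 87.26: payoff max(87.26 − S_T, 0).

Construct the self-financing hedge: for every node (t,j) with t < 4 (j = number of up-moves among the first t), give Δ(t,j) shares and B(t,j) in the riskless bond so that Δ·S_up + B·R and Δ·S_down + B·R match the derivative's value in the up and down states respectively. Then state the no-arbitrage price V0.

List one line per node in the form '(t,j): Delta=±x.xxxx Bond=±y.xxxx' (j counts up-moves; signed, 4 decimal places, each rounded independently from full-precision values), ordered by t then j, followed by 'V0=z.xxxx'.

The replicating-portfolio and risk-neutral prices coincide; use p* = (1.1−0.87)/(1.22−0.87) = 0.6571 for the latter.
Terminal values V(4,·): V(4,0)=56.8964, V(4,1)=44.6812, V(4,2)=27.5518, V(4,3)=3.5312, V(4,4)=0.0000
(3,0): S=34.9007. Δ = (V_up−V_dn)/(S_up−S_dn) = (44.6812−56.8964)/(42.5788−30.3636) = -1.0000. V = [p*·44.6812 + (1−p*)·56.8964]/1.1 = 44.4266. B = V − Δ·S = 79.3273.
(3,1): S=48.9412. Δ = (V_up−V_dn)/(S_up−S_dn) = (27.5518−44.6812)/(59.7082−42.5788) = -1.0000. V = [p*·27.5518 + (1−p*)·44.6812]/1.1 = 30.3861. B = V − Δ·S = 79.3273.
(3,2): S=68.6301. Δ = (V_up−V_dn)/(S_up−S_dn) = (3.5312−27.5518)/(83.7288−59.7082) = -1.0000. V = [p*·3.5312 + (1−p*)·27.5518]/1.1 = 10.6971. B = V − Δ·S = 79.3273.
(3,3): S=96.2399. Δ = (V_up−V_dn)/(S_up−S_dn) = (0.0000−3.5312)/(117.4127−83.7288) = -0.1048. V = [p*·0.0000 + (1−p*)·3.5312]/1.1 = 1.1006. B = V − Δ·S = 11.1899.
(2,0): S=40.1157. Δ = (V_up−V_dn)/(S_up−S_dn) = (30.3861−44.4266)/(48.9412−34.9007) = -1.0000. V = [p*·30.3861 + (1−p*)·44.4266]/1.1 = 32.0000. B = V − Δ·S = 72.1157.
(2,1): S=56.2542. Δ = (V_up−V_dn)/(S_up−S_dn) = (10.6971−30.3861)/(68.6301−48.9412) = -1.0000. V = [p*·10.6971 + (1−p*)·30.3861]/1.1 = 15.8615. B = V − Δ·S = 72.1157.
(2,2): S=78.8852. Δ = (V_up−V_dn)/(S_up−S_dn) = (1.1006−10.6971)/(96.2399−68.6301) = -0.3476. V = [p*·1.1006 + (1−p*)·10.6971]/1.1 = 3.9917. B = V − Δ·S = 31.4103.
(1,0): S=46.1100. Δ = (V_up−V_dn)/(S_up−S_dn) = (15.8615−32.0000)/(56.2542−40.1157) = -1.0000. V = [p*·15.8615 + (1−p*)·32.0000]/1.1 = 19.4497. B = V − Δ·S = 65.5597.
(1,1): S=64.6600. Δ = (V_up−V_dn)/(S_up−S_dn) = (3.9917−15.8615)/(78.8852−56.2542) = -0.5245. V = [p*·3.9917 + (1−p*)·15.8615]/1.1 = 7.3285. B = V − Δ·S = 41.2422.
(0,0): S=53.0000. Δ = (V_up−V_dn)/(S_up−S_dn) = (7.3285−19.4497)/(64.6600−46.1100) = -0.6534. V = [p*·7.3285 + (1−p*)·19.4497]/1.1 = 10.4403. B = V − Δ·S = 45.0724.
Each (Δ,B) replicates both successor values, so the strategy is self-financing and V0 is arbitrage-free.

(0,0): Delta=-0.6534 Bond=45.0724
(1,0): Delta=-1.0000 Bond=65.5597
(1,1): Delta=-0.5245 Bond=41.2422
(2,0): Delta=-1.0000 Bond=72.1157
(2,1): Delta=-1.0000 Bond=72.1157
(2,2): Delta=-0.3476 Bond=31.4103
(3,0): Delta=-1.0000 Bond=79.3273
(3,1): Delta=-1.0000 Bond=79.3273
(3,2): Delta=-1.0000 Bond=79.3273
(3,3): Delta=-0.1048 Bond=11.1899
V0=10.4403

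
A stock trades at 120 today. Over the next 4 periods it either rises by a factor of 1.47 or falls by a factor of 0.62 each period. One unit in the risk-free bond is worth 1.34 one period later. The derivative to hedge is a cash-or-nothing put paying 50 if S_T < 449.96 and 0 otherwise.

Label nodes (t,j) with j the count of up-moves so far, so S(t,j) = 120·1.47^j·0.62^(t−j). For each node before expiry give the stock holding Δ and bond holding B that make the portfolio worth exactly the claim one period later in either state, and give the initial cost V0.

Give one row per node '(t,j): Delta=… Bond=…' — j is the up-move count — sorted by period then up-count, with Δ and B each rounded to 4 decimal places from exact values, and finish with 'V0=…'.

Under the risk-neutral measure, an up-move has probability p* = (R−d)/(u−d) = 0.8471 and values discount at R = 1.34.
Terminal payoffs: V(4,0)=50.0000, V(4,1)=50.0000, V(4,2)=50.0000, V(4,3)=50.0000, V(4,4)=0.0000
  t=3,j=0: stock 28.5994 → up 42.0411 (V=50.0000), down 17.7316 (V=50.0000). Price 37.3134; hedge Δ=0.0000, bond B=37.3134.
  t=3,j=1: stock 67.8082 → up 99.6780 (V=50.0000), down 42.0411 (V=50.0000). Price 37.3134; hedge Δ=0.0000, bond B=37.3134.
  t=3,j=2: stock 160.7710 → up 236.3333 (V=50.0000), down 99.6780 (V=50.0000). Price 37.3134; hedge Δ=0.0000, bond B=37.3134.
  t=3,j=3: stock 381.1828 → up 560.3387 (V=0.0000), down 236.3333 (V=50.0000). Price 5.7068; hedge Δ=-0.1543, bond B=64.5303.
  t=2,j=0: stock 46.1280 → up 67.8082 (V=37.3134), down 28.5994 (V=37.3134). Price 27.8458; hedge Δ=0.0000, bond B=27.8458.
  t=2,j=1: stock 109.3680 → up 160.7710 (V=37.3134), down 67.8082 (V=37.3134). Price 27.8458; hedge Δ=0.0000, bond B=27.8458.
  t=2,j=2: stock 259.3080 → up 381.1828 (V=5.7068), down 160.7710 (V=37.3134). Price 7.8662; hedge Δ=-0.1434, bond B=45.0505.
  t=1,j=0: stock 74.4000 → up 109.3680 (V=27.8458), down 46.1280 (V=27.8458). Price 20.7805; hedge Δ=0.0000, bond B=20.7805.
  t=1,j=1: stock 176.4000 → up 259.3080 (V=7.8662), down 109.3680 (V=27.8458). Price 8.1507; hedge Δ=-0.1333, bond B=31.6561.
  t=0,j=0: stock 120.0000 → up 176.4000 (V=8.1507), down 74.4000 (V=20.7805). Price 7.5241; hedge Δ=-0.1238, bond B=22.3827.
Root portfolio cost Δ·120+B reproduces V0=7.5241.

(0,0): Delta=-0.1238 Bond=22.3827
(1,0): Delta=0.0000 Bond=20.7805
(1,1): Delta=-0.1333 Bond=31.6561
(2,0): Delta=0.0000 Bond=27.8458
(2,1): Delta=0.0000 Bond=27.8458
(2,2): Delta=-0.1434 Bond=45.0505
(3,0): Delta=0.0000 Bond=37.3134
(3,1): Delta=0.0000 Bond=37.3134
(3,2): Delta=0.0000 Bond=37.3134
(3,3): Delta=-0.1543 Bond=64.5303
V0=7.5241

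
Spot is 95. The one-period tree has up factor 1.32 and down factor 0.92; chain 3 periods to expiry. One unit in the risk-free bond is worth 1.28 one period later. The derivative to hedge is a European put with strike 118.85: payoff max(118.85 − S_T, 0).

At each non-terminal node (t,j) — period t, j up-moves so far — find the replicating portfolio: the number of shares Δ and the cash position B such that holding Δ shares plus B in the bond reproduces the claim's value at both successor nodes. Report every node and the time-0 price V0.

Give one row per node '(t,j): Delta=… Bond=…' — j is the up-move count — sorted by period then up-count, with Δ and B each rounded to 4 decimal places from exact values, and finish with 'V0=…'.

(0,0): Delta=-0.0419 Bond=4.1671
(1,0): Delta=-0.3275 Bond=30.2966
(1,1): Delta=-0.0198 Bond=2.5603
(2,0): Delta=-1.0000 Bond=92.8516
(2,1): Delta=-0.2755 Bond=32.7717
(2,2): Delta=0.0000 Bond=0.0000
V0=0.1851

Risk-neutral probability p* = (R−d)/(u−d) = (1.28−0.92)/(1.32−0.92) = 0.9000.
Terminal payoffs: V(3,0)=44.8746, V(3,1)=12.7114, V(3,2)=0.0000, V(3,3)=0.0000
  t=2,j=0: stock 80.4080 → up 106.1386 (V=12.7114), down 73.9754 (V=44.8746). Price 12.4436; hedge Δ=-1.0000, bond B=92.8516.
  t=2,j=1: stock 115.3680 → up 152.2858 (V=0.0000), down 106.1386 (V=12.7114). Price 0.9931; hedge Δ=-0.2755, bond B=32.7717.
  t=2,j=2: stock 165.5280 → up 218.4970 (V=0.0000), down 152.2858 (V=0.0000). Price 0.0000; hedge Δ=0.0000, bond B=0.0000.
  t=1,j=0: stock 87.4000 → up 115.3680 (V=0.9931), down 80.4080 (V=12.4436). Price 1.6704; hedge Δ=-0.3275, bond B=30.2966.
  t=1,j=1: stock 125.4000 → up 165.5280 (V=0.0000), down 115.3680 (V=0.9931). Price 0.0776; hedge Δ=-0.0198, bond B=2.5603.
  t=0,j=0: stock 95.0000 → up 125.4000 (V=0.0776), down 87.4000 (V=1.6704). Price 0.1851; hedge Δ=-0.0419, bond B=4.1671.
Self-financing check: at every node Δ·S+B equals the discounted successor values.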